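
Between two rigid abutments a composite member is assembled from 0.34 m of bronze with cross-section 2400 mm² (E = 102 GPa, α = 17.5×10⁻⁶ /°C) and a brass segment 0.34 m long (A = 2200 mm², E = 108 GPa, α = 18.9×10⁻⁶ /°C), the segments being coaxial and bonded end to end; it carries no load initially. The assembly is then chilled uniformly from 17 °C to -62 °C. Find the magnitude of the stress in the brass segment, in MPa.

With the walls removed the bar would change length by δ_free = Σ αᵢΔT Lᵢ = 17.5×10⁻⁶×79×340 + 18.9×10⁻⁶×79×340 = 0.9777 mm.
The rigid supports impose zero overall length change; the single axial force P common to all segments must satisfy P Σ Lᵢ/(AᵢEᵢ) = δ_free.
The series flexibility is Σ Lᵢ/(AᵢEᵢ) = 340/(2400×102×10³) + 340/(2200×108×10³) = 2.82×10⁻⁶ mm/N.
Hence P = δ_free / Σ(L/AE) = 0.9777/2.82×10⁻⁶ = 346.7 kN (tensile).
σ_{brass} = P / A = 346700 / 2200 = 157.6 MPa.

σ ≈ 158 MPa (tensile)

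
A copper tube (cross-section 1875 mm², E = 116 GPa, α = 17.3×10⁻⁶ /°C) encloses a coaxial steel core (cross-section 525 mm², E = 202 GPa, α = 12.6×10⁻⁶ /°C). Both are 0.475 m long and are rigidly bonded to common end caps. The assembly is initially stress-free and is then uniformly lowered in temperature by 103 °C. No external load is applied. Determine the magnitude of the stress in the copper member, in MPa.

σ ≈ 18.4 MPa (tensile)

The copper has the larger α, so on cooling it would change length more than the steel if both were free. The rigid plates force a common final length, so the copper is put into tension and the steel into compression, with equal and opposite forces P (no external load).
Equating the net (thermal + elastic) strains gives |α₁ − α₂|·ΔT = P·[1/(A₁E₁) + 1/(A₂E₂)].
|α₁ − α₂|·ΔT = 4.7×10⁻⁶ × 103 = 0.0004841.
1/(A₁E₁) + 1/(A₂E₂) = 1/(1875×116×10³) + 1/(525×202×10³) = 1.403×10⁻⁸ N⁻¹.
P = 0.0004841 / 1.403×10⁻⁸ = 34510 N = 34.51 kN.
σ_{copper} = P/A₁ = 34510/1875 = 18.41 MPa, tensile.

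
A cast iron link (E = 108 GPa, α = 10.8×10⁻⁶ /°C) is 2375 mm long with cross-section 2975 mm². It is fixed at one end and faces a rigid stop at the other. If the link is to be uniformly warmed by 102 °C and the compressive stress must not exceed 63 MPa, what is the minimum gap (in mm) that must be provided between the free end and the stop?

Free expansion if unrestrained: δ_free = αΔT L = 10.8×10⁻⁶ × 102 × 2375 = 2.616 mm.
At the allowable stress the elastic shortening the wall may impose is σL/E = 63 × 2375 / (108×10³) = 1.385 mm.
The gap must absorb the remainder: g_min = 2.616 − 1.385 = 1.231 mm.

g ≈ 1.23 mm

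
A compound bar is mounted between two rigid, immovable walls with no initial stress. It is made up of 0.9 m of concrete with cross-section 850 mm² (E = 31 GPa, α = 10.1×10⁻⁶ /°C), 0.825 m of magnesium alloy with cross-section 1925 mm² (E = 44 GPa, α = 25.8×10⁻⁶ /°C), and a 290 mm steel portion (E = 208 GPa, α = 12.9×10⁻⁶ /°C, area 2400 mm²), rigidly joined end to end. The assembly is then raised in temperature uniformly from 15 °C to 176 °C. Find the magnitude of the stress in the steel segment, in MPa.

σ ≈ 51.5 MPa (compressive)

With the walls removed the bar would change length by δ_free = Σ αᵢΔT Lᵢ = 10.1×10⁻⁶×161×900 + 25.8×10⁻⁶×161×825 + 12.9×10⁻⁶×161×290 = 5.493 mm.
Since the ends are fixed, an axial force P builds up, equal in every segment, with P · Σ Lᵢ/(AᵢEᵢ) = δ_free.
The series flexibility is Σ Lᵢ/(AᵢEᵢ) = 900/(850×31×10³) + 825/(1925×44×10³) + 290/(2400×208×10³) = 4.448×10⁻⁵ mm/N.
P = 5.493 / 4.448×10⁻⁵ = 123500 N = 123.5 kN, compressive.
σ_{steel} = P / A = 123500 / 2400 = 51.46 MPa.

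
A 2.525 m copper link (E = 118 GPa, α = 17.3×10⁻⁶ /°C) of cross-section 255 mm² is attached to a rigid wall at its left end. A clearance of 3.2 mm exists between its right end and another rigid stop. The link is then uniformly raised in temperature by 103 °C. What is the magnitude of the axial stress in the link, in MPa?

Unrestrained expansion: δ_free = αΔT L = 17.3×10⁻⁶ × 103 × 2525 = 4.499 mm.
The gap closes (δ_free > 3.2 mm) and the wall then resists a further 4.499 − 3.2 = 1.299 mm of expansion.
Compatibility: PL/(AE) = 1.299 mm, so σ = P/A = E × (1.299/2525) = 60.72 MPa.

σ ≈ 60.7 MPa (compressive)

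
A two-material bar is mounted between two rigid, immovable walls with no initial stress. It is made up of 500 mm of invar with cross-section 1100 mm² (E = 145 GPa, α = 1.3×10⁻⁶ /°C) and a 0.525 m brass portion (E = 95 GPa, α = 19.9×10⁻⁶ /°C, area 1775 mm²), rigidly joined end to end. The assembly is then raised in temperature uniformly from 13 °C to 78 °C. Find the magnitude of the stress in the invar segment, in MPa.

σ ≈ 105 MPa (compressive)

Free thermal expansion of the whole bar: Σ αᵢΔT Lᵢ = 1.3×10⁻⁶×65×500 + 19.9×10⁻⁶×65×525 = 0.7213 mm.
The walls prevent any net length change, so an axial force P (same in every segment) develops. Compatibility: P · Σ Lᵢ/(AᵢEᵢ) = δ_free.
Σ Lᵢ/(AᵢEᵢ) = 500/(1100×145×10³) + 525/(1775×95×10³) = 6.248×10⁻⁶ mm/N.
So P = 0.7213 / 6.248×10⁻⁶ = 115.4 kN, compressive.
σ_{invar} = P / A = 115400 / 1100 = 105 MPa.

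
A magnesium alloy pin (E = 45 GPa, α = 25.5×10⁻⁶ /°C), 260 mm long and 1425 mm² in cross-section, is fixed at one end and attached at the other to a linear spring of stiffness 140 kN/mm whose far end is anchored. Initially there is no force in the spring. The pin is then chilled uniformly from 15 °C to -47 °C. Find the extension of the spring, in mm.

δ ≈ 0.262 mm

If the spring were absent the pin would shorten by αΔT L = 25.5×10⁻⁶ × 62 × 260 = 0.4111 mm.
Let P be the tensile force in the spring. The pin extends elastically by PL/(AE) and the spring stretches by P/k; together these equal δ_free.
P [ L/(AE) + 1/k ] = δ_free → P [ 260/(1425×45×10³) + 1/(140×10³) ] = 0.4111.
P = 0.4111 / 1.12×10⁻⁵ = 36710 N.
Spring extension = P/k = 36710/(140×10³) = 0.2622 mm.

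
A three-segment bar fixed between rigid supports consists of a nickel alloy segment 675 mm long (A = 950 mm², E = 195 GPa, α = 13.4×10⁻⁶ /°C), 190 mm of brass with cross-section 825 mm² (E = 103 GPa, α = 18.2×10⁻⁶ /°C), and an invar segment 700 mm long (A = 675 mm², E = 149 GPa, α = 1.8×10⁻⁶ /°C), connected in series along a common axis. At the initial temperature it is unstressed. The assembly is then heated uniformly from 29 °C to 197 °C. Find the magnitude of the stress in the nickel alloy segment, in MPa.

σ ≈ 190 MPa (compressive)

With the walls removed the bar would change length by δ_free = Σ αᵢΔT Lᵢ = 13.4×10⁻⁶×168×675 + 18.2×10⁻⁶×168×190 + 1.8×10⁻⁶×168×700 = 2.312 mm.
The rigid supports impose zero overall length change; the single axial force P common to all segments must satisfy P Σ Lᵢ/(AᵢEᵢ) = δ_free.
The series flexibility is Σ Lᵢ/(AᵢEᵢ) = 675/(950×195×10³) + 190/(825×103×10³) + 700/(675×149×10³) = 1.284×10⁻⁵ mm/N.
Hence P = δ_free / Σ(L/AE) = 2.312/1.284×10⁻⁵ = 180.1 kN (compressive).
σ_{nickel alloy} = P / A = 180100 / 950 = 189.6 MPa.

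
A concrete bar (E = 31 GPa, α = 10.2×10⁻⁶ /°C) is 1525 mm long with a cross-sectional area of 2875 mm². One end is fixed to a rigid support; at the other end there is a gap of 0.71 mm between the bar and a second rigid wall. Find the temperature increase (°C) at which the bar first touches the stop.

The gap closes when αΔT L = 0.71 mm, since the bar is still unstressed at that instant.
So ΔT = g/(αL) = 0.71/(10.2×10⁻⁶ × 1525) = 45.64 °C.

ΔT ≈ 45.6 °C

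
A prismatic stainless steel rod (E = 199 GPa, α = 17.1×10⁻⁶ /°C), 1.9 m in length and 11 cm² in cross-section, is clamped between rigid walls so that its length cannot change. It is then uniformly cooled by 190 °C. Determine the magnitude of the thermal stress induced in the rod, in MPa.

With length fixed, the mechanical strain must cancel the thermal strain αΔT = 17.1×10⁻⁶ × 190 = 3249×10⁻⁶.
Hence σ = E·αΔT = 199×10³ × 3249×10⁻⁶ = 646.6 MPa, tensile.

σ ≈ 647 MPa (tensile)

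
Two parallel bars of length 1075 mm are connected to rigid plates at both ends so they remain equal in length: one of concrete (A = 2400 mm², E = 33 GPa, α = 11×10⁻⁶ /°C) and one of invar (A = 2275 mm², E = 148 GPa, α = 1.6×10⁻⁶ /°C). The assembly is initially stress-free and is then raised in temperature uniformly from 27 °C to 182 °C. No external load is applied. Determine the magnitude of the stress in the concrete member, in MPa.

Equilibrium of a rigid end plate with no external load gives equal and opposite internal forces ±P in the two members. Since α_{concrete} > α_{invar}, heating drives the concrete into compression and the invar into tension.
Compatibility of the two members (thermal + elastic change equal): (α₁ − α₂)ΔT = P·[1/(A₁E₁) + 1/(A₂E₂)].
|α₁ − α₂|·ΔT = 9.4×10⁻⁶ × 155 = 0.001457.
1/(A₁E₁) + 1/(A₂E₂) = 1/(2400×33×10³) + 1/(2275×148×10³) = 1.56×10⁻⁸ N⁻¹.
So P = 0.001457 / 1.56×10⁻⁸ = 93.42 kN.
σ_{concrete} = P/A₁ = 93420/2400 = 38.92 MPa, compressive.

σ ≈ 38.9 MPa (compressive)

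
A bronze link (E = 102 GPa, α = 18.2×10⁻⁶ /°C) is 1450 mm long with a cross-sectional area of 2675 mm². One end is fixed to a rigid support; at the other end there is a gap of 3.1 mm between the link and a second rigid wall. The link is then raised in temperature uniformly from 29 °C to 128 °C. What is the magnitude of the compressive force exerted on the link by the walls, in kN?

P ≈ 0 kN

Free thermal elongation = αΔT L = 18.2×10⁻⁶ × 99 × 1450 = 2.613 mm.
Since δ_free = 2.61 mm is less than the 3.1 mm gap, the link never touches the wall. No axial force develops.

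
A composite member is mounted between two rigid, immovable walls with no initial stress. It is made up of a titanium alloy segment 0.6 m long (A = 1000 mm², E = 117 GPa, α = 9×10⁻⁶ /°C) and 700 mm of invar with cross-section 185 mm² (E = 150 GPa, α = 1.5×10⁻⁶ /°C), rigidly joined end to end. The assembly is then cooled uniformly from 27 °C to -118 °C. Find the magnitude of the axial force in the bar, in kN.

P ≈ 30.8 kN (tensile)

With the walls removed the bar would change length by δ_free = Σ αᵢΔT Lᵢ = 9×10⁻⁶×145×600 + 1.5×10⁻⁶×145×700 = 0.9352 mm.
Since the ends are fixed, an axial force P builds up, equal in every segment, with P · Σ Lᵢ/(AᵢEᵢ) = δ_free.
The series flexibility is Σ Lᵢ/(AᵢEᵢ) = 600/(1000×117×10³) + 700/(185×150×10³) = 3.035×10⁻⁵ mm/N.
Hence P = δ_free / Σ(L/AE) = 0.9352/3.035×10⁻⁵ = 30.81 kN (tensile).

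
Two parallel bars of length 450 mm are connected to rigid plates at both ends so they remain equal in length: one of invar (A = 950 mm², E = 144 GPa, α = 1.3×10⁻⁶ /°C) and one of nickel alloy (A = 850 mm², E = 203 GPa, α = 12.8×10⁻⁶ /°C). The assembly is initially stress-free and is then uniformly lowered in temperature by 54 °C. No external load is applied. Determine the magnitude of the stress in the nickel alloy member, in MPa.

σ ≈ 55.7 MPa (tensile)

Both members must finish at the same length. With the larger α, the nickel alloy tends to over-contract; the plates restrain it, putting the nickel alloy in tension and the invar in compression. With no external load the two internal forces are equal and opposite, magnitude P.
Setting the final lengths equal and cancelling L: (α₁ − α₂)ΔT = P/(A₁E₁) + P/(A₂E₂).
|α₁ − α₂|·ΔT = 11.5×10⁻⁶ × 54 = 0.000621.
1/(A₁E₁) + 1/(A₂E₂) = 1/(950×144×10³) + 1/(850×203×10³) = 1.311×10⁻⁸ N⁻¹.
P = 0.000621 / 1.311×10⁻⁸ = 47390 N = 47.39 kN.
σ_{nickel alloy} = P/A₂ = 47390/850 = 55.75 MPa, tensile.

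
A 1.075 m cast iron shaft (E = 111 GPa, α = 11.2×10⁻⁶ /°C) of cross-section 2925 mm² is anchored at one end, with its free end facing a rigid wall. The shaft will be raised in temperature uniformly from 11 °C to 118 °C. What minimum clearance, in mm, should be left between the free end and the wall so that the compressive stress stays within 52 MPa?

g ≈ 0.785 mm

With no wall the shaft would lengthen by αΔT L = 11.2×10⁻⁶ × 107 × 1075 = 1.288 mm.
A stress of 52 MPa corresponds to the wall pushing the shaft back by σL/E = 52×1075/(111×10³) = 0.5036 mm.
So the gap has to take up the difference, g_min = δ_free − σL/E = 1.288 − 0.5036 = 0.7847 mm.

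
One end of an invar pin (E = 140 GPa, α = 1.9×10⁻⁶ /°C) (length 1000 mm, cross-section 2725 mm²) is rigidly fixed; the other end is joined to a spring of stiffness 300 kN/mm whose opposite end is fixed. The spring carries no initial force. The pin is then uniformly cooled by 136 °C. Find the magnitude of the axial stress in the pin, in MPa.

σ ≈ 15.9 MPa (tensile)

The unrestrained thermal change is αΔT L = 1.9×10⁻⁶ × 136 × 1000 = 0.2584 mm.
Let P be the tensile force in the spring. The pin extends elastically by PL/(AE) and the spring stretches by P/k; together these equal δ_free.
So P = δ_free / [L/(AE) + 1/k] = 0.2584 / [ 1000/(2725×140×10³) + 1/(300×10³) ].
P = 0.2584 / 5.955×10⁻⁶ = 43400 N.
σ = P/A = 43400/2725 = 15.92 MPa.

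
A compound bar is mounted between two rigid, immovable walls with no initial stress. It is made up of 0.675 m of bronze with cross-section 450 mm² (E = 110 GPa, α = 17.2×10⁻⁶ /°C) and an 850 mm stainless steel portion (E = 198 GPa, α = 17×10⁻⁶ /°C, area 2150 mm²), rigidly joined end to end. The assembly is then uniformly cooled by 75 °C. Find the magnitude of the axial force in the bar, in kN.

Free thermal contraction of the whole bar: Σ αᵢΔT Lᵢ = 17.2×10⁻⁶×75×675 + 17×10⁻⁶×75×850 = 1.954 mm.
Since the ends are fixed, an axial force P builds up, equal in every segment, with P · Σ Lᵢ/(AᵢEᵢ) = δ_free.
Σ Lᵢ/(AᵢEᵢ) = 675/(450×110×10³) + 850/(2150×198×10³) = 1.563×10⁻⁵ mm/N.
So P = 1.954 / 1.563×10⁻⁵ = 125 kN, tensile.

P ≈ 125 kN (tensile)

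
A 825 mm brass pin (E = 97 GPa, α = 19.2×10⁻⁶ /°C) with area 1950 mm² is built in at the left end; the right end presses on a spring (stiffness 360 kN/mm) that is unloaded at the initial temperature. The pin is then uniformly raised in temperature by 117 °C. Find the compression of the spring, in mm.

The unrestrained thermal change is αΔT L = 19.2×10⁻⁶ × 117 × 825 = 1.853 mm.
Let P be the compressive force at the spring. The pin shortens elastically by PL/(AE) and the spring compresses by P/k; together these equal δ_free.
So P = δ_free / [L/(AE) + 1/k] = 1.853 / [ 825/(1950×97×10³) + 1/(360×10³) ].
P = 1.853 / 7.139×10⁻⁶ = 259600 N.
Spring compression = P/k = 259600/(360×10³) = 0.7211 mm.

δ ≈ 0.721 mm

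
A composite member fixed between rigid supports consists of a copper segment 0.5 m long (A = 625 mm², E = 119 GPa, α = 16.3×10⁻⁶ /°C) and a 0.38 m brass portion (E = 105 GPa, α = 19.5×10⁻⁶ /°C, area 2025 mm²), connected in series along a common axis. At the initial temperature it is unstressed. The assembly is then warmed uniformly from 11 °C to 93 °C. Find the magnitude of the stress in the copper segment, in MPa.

σ ≈ 240 MPa (compressive)

If the supports were absent, the total length change would be Σ αᵢΔT Lᵢ = 16.3×10⁻⁶×82×500 + 19.5×10⁻⁶×82×380 = 1.276 mm.
The rigid supports impose zero overall length change; the single axial force P common to all segments must satisfy P Σ Lᵢ/(AᵢEᵢ) = δ_free.
The series flexibility is Σ Lᵢ/(AᵢEᵢ) = 500/(625×119×10³) + 380/(2025×105×10³) = 8.51×10⁻⁶ mm/N.
Hence P = δ_free / Σ(L/AE) = 1.276/8.51×10⁻⁶ = 149.9 kN (compressive).
σ_{copper} = P / A = 149900 / 625 = 239.9 MPa.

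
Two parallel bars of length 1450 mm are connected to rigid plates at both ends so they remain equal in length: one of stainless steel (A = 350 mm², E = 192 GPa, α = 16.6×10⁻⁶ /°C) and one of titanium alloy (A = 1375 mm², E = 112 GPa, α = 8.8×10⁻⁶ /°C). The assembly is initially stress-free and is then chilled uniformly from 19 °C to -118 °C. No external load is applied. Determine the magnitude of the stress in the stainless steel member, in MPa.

σ ≈ 143 MPa (tensile)

The stainless steel has the larger α, so on cooling it would change length more than the titanium alloy if both were free. The rigid plates force a common final length, so the stainless steel is put into tension and the titanium alloy into compression, with equal and opposite forces P (no external load).
Setting the final lengths equal and cancelling L: (α₁ − α₂)ΔT = P/(A₁E₁) + P/(A₂E₂).
|α₁ − α₂|·ΔT = 7.8×10⁻⁶ × 137 = 0.001069.
1/(A₁E₁) + 1/(A₂E₂) = 1/(350×192×10³) + 1/(1375×112×10³) = 2.137×10⁻⁸ N⁻¹.
So P = 0.001069 / 2.137×10⁻⁸ = 49.99 kN.
σ_{stainless steel} = P/A₁ = 49990/350 = 142.8 MPa, tensile.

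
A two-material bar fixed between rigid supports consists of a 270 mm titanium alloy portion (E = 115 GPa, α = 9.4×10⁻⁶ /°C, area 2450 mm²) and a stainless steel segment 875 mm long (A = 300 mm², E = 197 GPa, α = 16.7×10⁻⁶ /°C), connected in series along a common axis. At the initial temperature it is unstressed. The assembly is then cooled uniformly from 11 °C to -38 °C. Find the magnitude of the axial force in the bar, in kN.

P ≈ 53.3 kN (tensile)

Free thermal contraction of the whole bar: Σ αᵢΔT Lᵢ = 9.4×10⁻⁶×49×270 + 16.7×10⁻⁶×49×875 = 0.8404 mm.
Since the ends are fixed, an axial force P builds up, equal in every segment, with P · Σ Lᵢ/(AᵢEᵢ) = δ_free.
Σ Lᵢ/(AᵢEᵢ) = 270/(2450×115×10³) + 875/(300×197×10³) = 1.576×10⁻⁵ mm/N.
Hence P = δ_free / Σ(L/AE) = 0.8404/1.576×10⁻⁵ = 53.31 kN (tensile).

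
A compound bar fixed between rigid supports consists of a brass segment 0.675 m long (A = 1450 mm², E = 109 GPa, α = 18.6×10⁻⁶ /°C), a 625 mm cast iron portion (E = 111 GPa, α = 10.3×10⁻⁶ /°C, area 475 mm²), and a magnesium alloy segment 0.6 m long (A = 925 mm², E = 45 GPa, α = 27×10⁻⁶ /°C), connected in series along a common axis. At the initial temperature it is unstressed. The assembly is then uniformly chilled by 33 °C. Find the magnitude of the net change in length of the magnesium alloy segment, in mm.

|ΔL| ≈ 0.0136 mm

Free thermal contraction of the whole bar: Σ αᵢΔT Lᵢ = 18.6×10⁻⁶×33×675 + 10.3×10⁻⁶×33×625 + 27×10⁻⁶×33×600 = 1.161 mm.
The rigid supports impose zero overall length change; the single axial force P common to all segments must satisfy P Σ Lᵢ/(AᵢEᵢ) = δ_free.
Σ Lᵢ/(AᵢEᵢ) = 675/(1450×109×10³) + 625/(475×111×10³) + 600/(925×45×10³) = 3.054×10⁻⁵ mm/N.
So P = 1.161 / 3.054×10⁻⁵ = 38.03 kN, tensile.
For the magnesium alloy segment, free thermal change = 27×10⁻⁶×33×600 = 0.5346 mm and elastic change from P = 38030×600/(925×45×10³) = 0.5482 mm; these oppose, so the net change is 0.0136 mm (segment lengthens).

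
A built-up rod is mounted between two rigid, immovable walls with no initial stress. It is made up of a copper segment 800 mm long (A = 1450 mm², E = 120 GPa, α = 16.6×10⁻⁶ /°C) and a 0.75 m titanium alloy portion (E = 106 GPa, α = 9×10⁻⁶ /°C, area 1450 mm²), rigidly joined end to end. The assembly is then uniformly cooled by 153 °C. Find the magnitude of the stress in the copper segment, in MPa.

If the supports were absent, the total length change would be Σ αᵢΔT Lᵢ = 16.6×10⁻⁶×153×800 + 9×10⁻⁶×153×750 = 3.065 mm.
The rigid supports impose zero overall length change; the single axial force P common to all segments must satisfy P Σ Lᵢ/(AᵢEᵢ) = δ_free.
Σ Lᵢ/(AᵢEᵢ) = 800/(1450×120×10³) + 750/(1450×106×10³) = 9.477×10⁻⁶ mm/N.
Hence P = δ_free / Σ(L/AE) = 3.065/9.477×10⁻⁶ = 323.4 kN (tensile).
σ_{copper} = P / A = 323400 / 1450 = 223 MPa.

σ ≈ 223 MPa (tensile)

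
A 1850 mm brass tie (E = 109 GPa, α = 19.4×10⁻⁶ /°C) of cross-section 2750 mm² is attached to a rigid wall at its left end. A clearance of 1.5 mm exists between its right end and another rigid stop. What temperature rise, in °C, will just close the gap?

Contact occurs when the free expansion equals the gap: αΔT L = 1.5 mm.
ΔT = 1.5 / (19.4×10⁻⁶ × 1850) = 41.79 °C.

ΔT ≈ 41.8 °C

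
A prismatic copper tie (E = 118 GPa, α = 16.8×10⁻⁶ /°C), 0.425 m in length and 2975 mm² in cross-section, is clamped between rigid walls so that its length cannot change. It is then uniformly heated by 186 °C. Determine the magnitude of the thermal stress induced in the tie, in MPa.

σ ≈ 369 MPa (compressive)

With length fixed, the mechanical strain must cancel the thermal strain αΔT = 16.8×10⁻⁶ × 186 = 3124.8×10⁻⁶.
σ = EαΔT = 118×10³ × 16.8×10⁻⁶ × 186 = 368.7 MPa (compressive; the tie is trying to expand).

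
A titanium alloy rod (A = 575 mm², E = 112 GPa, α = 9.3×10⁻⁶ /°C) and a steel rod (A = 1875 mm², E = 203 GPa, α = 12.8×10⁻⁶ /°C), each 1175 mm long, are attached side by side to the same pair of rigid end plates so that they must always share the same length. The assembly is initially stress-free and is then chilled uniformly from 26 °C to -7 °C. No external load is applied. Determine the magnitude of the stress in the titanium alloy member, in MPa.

Equilibrium of a rigid end plate with no external load gives equal and opposite internal forces ±P in the two members. Since α_{steel} > α_{titanium alloy}, cooling drives the steel into tension and the titanium alloy into compression.
Compatibility of the two members (thermal + elastic change equal): (α₁ − α₂)ΔT = P·[1/(A₁E₁) + 1/(A₂E₂)].
|α₁ − α₂|·ΔT = 3.5×10⁻⁶ × 33 = 0.0001155.
1/(A₁E₁) + 1/(A₂E₂) = 1/(575×112×10³) + 1/(1875×203×10³) = 1.816×10⁻⁸ N⁻¹.
So P = 0.0001155 / 1.816×10⁻⁸ = 6.362 kN.
σ_{titanium alloy} = P/A₁ = 6362/575 = 11.06 MPa, compressive.

σ ≈ 11.1 MPa (compressive)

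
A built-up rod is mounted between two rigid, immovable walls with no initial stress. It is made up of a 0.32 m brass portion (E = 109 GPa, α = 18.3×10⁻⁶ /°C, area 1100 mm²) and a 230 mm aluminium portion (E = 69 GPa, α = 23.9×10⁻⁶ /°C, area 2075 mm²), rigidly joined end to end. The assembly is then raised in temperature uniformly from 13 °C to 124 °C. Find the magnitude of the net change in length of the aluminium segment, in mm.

If the supports were absent, the total length change would be Σ αᵢΔT Lᵢ = 18.3×10⁻⁶×111×320 + 23.9×10⁻⁶×111×230 = 1.26 mm.
The walls prevent any net length change, so an axial force P (same in every segment) develops. Compatibility: P · Σ Lᵢ/(AᵢEᵢ) = δ_free.
Σ Lᵢ/(AᵢEᵢ) = 320/(1100×109×10³) + 230/(2075×69×10³) = 4.275×10⁻⁶ mm/N.
P = 1.26 / 4.275×10⁻⁶ = 294800 N = 294.8 kN, compressive.
For the aluminium segment, free thermal change = 23.9×10⁻⁶×111×230 = 0.6102 mm and elastic change from P = 294800×230/(2075×69×10³) = 0.4735 mm; these oppose, so the net change is 0.137 mm (segment lengthens).

|ΔL| ≈ 0.137 mm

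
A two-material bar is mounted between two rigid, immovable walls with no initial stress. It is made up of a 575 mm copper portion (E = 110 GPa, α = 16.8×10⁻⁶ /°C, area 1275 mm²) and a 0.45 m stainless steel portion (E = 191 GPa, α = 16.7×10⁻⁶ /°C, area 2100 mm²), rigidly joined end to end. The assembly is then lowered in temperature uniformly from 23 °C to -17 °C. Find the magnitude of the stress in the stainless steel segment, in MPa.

σ ≈ 62.7 MPa (tensile)

Free thermal contraction of the whole bar: Σ αᵢΔT Lᵢ = 16.8×10⁻⁶×40×575 + 16.7×10⁻⁶×40×450 = 0.687 mm.
The walls prevent any net length change, so an axial force P (same in every segment) develops. Compatibility: P · Σ Lᵢ/(AᵢEᵢ) = δ_free.
The series flexibility is Σ Lᵢ/(AᵢEᵢ) = 575/(1275×110×10³) + 450/(2100×191×10³) = 5.222×10⁻⁶ mm/N.
Hence P = δ_free / Σ(L/AE) = 0.687/5.222×10⁻⁶ = 131.6 kN (tensile).
σ_{stainless steel} = P / A = 131600 / 2100 = 62.65 MPa.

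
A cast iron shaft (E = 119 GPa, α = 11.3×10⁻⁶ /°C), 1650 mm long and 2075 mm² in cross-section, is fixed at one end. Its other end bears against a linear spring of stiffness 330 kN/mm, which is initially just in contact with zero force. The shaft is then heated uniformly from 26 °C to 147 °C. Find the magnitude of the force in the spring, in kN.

P ≈ 232 kN

Free thermal expansion: δ_free = αΔT L = 11.3×10⁻⁶ × 121 × 1650 = 2.256 mm.
Let P be the compressive force at the spring. The shaft shortens elastically by PL/(AE) and the spring compresses by P/k; together these equal δ_free.
So P = δ_free / [L/(AE) + 1/k] = 2.256 / [ 1650/(2075×119×10³) + 1/(330×10³) ].
P = 2.256 / 9.712×10⁻⁶ = 232300 N.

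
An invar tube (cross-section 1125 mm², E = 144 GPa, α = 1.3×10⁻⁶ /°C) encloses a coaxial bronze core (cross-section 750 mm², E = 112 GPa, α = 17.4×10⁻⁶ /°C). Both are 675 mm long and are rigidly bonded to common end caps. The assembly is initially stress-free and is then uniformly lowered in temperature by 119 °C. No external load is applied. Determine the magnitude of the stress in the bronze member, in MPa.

σ ≈ 141 MPa (tensile)

Both members must finish at the same length. With the larger α, the bronze tends to over-contract; the plates restrain it, putting the bronze in tension and the invar in compression. With no external load the two internal forces are equal and opposite, magnitude P.
Equating the net (thermal + elastic) strains gives |α₁ − α₂|·ΔT = P·[1/(A₁E₁) + 1/(A₂E₂)].
|α₁ − α₂|·ΔT = 16.1×10⁻⁶ × 119 = 0.001916.
1/(A₁E₁) + 1/(A₂E₂) = 1/(1125×144×10³) + 1/(750×112×10³) = 1.808×10⁻⁸ N⁻¹.
So P = 0.001916 / 1.808×10⁻⁸ = 106 kN.
σ_{bronze} = P/A₂ = 106000/750 = 141.3 MPa, tensile.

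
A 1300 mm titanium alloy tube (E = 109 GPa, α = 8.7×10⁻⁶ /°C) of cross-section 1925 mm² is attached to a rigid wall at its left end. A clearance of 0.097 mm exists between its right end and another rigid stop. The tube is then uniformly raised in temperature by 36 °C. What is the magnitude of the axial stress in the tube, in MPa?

σ ≈ 26 MPa (compressive)

Free thermal elongation = αΔT L = 8.7×10⁻⁶ × 36 × 1300 = 0.4072 mm.
The gap closes (δ_free > 0.097 mm) and the wall then resists a further 0.4072 − 0.097 = 0.3102 mm of expansion.
Compatibility: PL/(AE) = 0.3102 mm, so σ = P/A = E × (0.3102/1300) = 26.01 MPa.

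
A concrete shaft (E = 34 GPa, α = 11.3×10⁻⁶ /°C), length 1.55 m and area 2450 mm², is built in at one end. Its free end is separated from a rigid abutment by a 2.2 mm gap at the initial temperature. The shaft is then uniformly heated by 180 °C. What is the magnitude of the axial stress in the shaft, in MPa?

σ ≈ 20.9 MPa (compressive)

Free thermal elongation = αΔT L = 11.3×10⁻⁶ × 180 × 1550 = 3.153 mm.
This exceeds the 2.2 mm gap, so the wall pushes back. The portion of expansion that must be recovered elastically is δ_free − gap = 3.153 − 2.2 = 0.9527 mm.
That suppressed elongation corresponds to σ = E·Δ/L = 34×10³ × 0.9527/1550 = 20.9 MPa.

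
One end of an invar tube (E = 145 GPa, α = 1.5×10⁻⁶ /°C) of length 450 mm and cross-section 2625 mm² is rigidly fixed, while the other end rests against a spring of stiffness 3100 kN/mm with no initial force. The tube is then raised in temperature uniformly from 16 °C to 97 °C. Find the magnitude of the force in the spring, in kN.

P ≈ 36.3 kN

Free thermal expansion: δ_free = αΔT L = 1.5×10⁻⁶ × 81 × 450 = 0.05468 mm.
Let P be the compressive force at the spring. The tube shortens elastically by PL/(AE) and the spring compresses by P/k; together these equal δ_free.
P [ L/(AE) + 1/k ] = δ_free → P [ 450/(2625×145×10³) + 1/(3100×10³) ] = 0.05468.
P = 0.05468 / 1.505×10⁻⁶ = 36330 N.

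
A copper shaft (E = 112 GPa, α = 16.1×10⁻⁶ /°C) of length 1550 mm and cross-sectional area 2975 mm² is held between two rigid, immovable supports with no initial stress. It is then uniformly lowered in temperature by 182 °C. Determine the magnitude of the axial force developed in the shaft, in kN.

The ends cannot move, so σ = EαΔT = 112×10³ × 16.1×10⁻⁶ × 182 = 328.2 MPa.
P = AEαΔT = 2975 × 112×10³ × 16.1×10⁻⁶ × 182 = 976.3 kN (tensile).

P ≈ 976 kN (tensile)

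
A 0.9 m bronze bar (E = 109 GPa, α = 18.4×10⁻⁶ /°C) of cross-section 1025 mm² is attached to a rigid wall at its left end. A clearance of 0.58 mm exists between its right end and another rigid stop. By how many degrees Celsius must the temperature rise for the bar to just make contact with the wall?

Contact occurs when the free expansion equals the gap: αΔT L = 0.58 mm.
So ΔT = g/(αL) = 0.58/(18.4×10⁻⁶ × 900) = 35.02 °C.

ΔT ≈ 35 °C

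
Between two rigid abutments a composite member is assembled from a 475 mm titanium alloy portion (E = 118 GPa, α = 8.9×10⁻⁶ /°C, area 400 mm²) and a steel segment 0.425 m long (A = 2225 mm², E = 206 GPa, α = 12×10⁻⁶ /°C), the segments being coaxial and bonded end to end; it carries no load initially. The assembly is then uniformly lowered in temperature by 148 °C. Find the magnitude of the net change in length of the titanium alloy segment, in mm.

If the supports were absent, the total length change would be Σ αᵢΔT Lᵢ = 8.9×10⁻⁶×148×475 + 12×10⁻⁶×148×425 = 1.38 mm.
The walls prevent any net length change, so an axial force P (same in every segment) develops. Compatibility: P · Σ Lᵢ/(AᵢEᵢ) = δ_free.
Σ Lᵢ/(AᵢEᵢ) = 475/(400×118×10³) + 425/(2225×206×10³) = 1.099×10⁻⁵ mm/N.
So P = 1.38 / 1.099×10⁻⁵ = 125.6 kN, tensile.
For the titanium alloy segment, free thermal change = 8.9×10⁻⁶×148×475 = 0.6257 mm and elastic change from P = 125600×475/(400×118×10³) = 1.264 mm; these oppose, so the net change is 0.638 mm (segment lengthens).

|ΔL| ≈ 0.638 mm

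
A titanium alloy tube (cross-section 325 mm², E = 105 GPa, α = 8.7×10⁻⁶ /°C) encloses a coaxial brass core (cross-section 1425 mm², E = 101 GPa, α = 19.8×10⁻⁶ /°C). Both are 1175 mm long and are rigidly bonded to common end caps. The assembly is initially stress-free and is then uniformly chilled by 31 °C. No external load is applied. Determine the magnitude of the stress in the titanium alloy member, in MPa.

σ ≈ 29.2 MPa (compressive)

Both members must finish at the same length. With the larger α, the brass tends to over-contract; the plates restrain it, putting the brass in tension and the titanium alloy in compression. With no external load the two internal forces are equal and opposite, magnitude P.
Compatibility of the two members (thermal + elastic change equal): (α₁ − α₂)ΔT = P·[1/(A₁E₁) + 1/(A₂E₂)].
|α₁ − α₂|·ΔT = 11.1×10⁻⁶ × 31 = 0.0003441.
1/(A₁E₁) + 1/(A₂E₂) = 1/(325×105×10³) + 1/(1425×101×10³) = 3.625×10⁻⁸ N⁻¹.
P = 0.0003441 / 3.625×10⁻⁸ = 9492 N = 9.492 kN.
σ_{titanium alloy} = P/A₁ = 9492/325 = 29.21 MPa, compressive.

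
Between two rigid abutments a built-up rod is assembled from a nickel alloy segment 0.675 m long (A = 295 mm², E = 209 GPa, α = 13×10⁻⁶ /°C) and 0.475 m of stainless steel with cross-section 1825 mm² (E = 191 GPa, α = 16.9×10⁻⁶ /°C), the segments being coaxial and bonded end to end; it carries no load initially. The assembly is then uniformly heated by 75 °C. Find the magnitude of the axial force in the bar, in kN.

P ≈ 102 kN (compressive)

With the walls removed the bar would change length by δ_free = Σ αᵢΔT Lᵢ = 13×10⁻⁶×75×675 + 16.9×10⁻⁶×75×475 = 1.26 mm.
Since the ends are fixed, an axial force P builds up, equal in every segment, with P · Σ Lᵢ/(AᵢEᵢ) = δ_free.
The series flexibility is Σ Lᵢ/(AᵢEᵢ) = 675/(295×209×10³) + 475/(1825×191×10³) = 1.231×10⁻⁵ mm/N.
P = 1.26 / 1.231×10⁻⁵ = 102400 N = 102.4 kN, compressive.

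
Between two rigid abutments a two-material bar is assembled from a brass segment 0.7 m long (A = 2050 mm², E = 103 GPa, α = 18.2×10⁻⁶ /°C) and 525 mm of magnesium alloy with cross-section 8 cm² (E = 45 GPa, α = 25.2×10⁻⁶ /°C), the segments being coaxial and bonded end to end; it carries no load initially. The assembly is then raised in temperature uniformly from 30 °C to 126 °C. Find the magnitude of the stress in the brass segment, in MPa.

Free thermal expansion of the whole bar: Σ αᵢΔT Lᵢ = 18.2×10⁻⁶×96×700 + 25.2×10⁻⁶×96×525 = 2.493 mm.
Since the ends are fixed, an axial force P builds up, equal in every segment, with P · Σ Lᵢ/(AᵢEᵢ) = δ_free.
Σ Lᵢ/(AᵢEᵢ) = 700/(2050×103×10³) + 525/(800×45×10³) = 1.79×10⁻⁵ mm/N.
P = 2.493 / 1.79×10⁻⁵ = 139300 N = 139.3 kN, compressive.
σ_{brass} = P / A = 139300 / 2050 = 67.95 MPa.

σ ≈ 67.9 MPa (compressive)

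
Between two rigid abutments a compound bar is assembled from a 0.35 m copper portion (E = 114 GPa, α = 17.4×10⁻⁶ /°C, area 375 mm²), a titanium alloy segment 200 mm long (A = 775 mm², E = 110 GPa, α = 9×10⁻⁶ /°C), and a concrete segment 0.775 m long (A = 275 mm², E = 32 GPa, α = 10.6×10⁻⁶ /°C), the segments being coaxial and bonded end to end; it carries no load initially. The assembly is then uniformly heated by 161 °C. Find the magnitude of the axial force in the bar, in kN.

P ≈ 26.3 kN (compressive)

If the supports were absent, the total length change would be Σ αᵢΔT Lᵢ = 17.4×10⁻⁶×161×350 + 9×10⁻⁶×161×200 + 10.6×10⁻⁶×161×775 = 2.593 mm.
The walls prevent any net length change, so an axial force P (same in every segment) develops. Compatibility: P · Σ Lᵢ/(AᵢEᵢ) = δ_free.
The series flexibility is Σ Lᵢ/(AᵢEᵢ) = 350/(375×114×10³) + 200/(775×110×10³) + 775/(275×32×10³) = 9.86×10⁻⁵ mm/N.
So P = 2.593 / 9.86×10⁻⁵ = 26.3 kN, compressive.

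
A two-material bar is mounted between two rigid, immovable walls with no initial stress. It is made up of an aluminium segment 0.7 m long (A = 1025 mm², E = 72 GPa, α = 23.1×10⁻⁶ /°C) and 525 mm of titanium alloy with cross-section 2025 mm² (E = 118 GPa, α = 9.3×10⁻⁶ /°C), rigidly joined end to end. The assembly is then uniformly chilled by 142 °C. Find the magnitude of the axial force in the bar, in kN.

With the walls removed the bar would change length by δ_free = Σ αᵢΔT Lᵢ = 23.1×10⁻⁶×142×700 + 9.3×10⁻⁶×142×525 = 2.989 mm.
Since the ends are fixed, an axial force P builds up, equal in every segment, with P · Σ Lᵢ/(AᵢEᵢ) = δ_free.
Σ Lᵢ/(AᵢEᵢ) = 700/(1025×72×10³) + 525/(2025×118×10³) = 1.168×10⁻⁵ mm/N.
Hence P = δ_free / Σ(L/AE) = 2.989/1.168×10⁻⁵ = 255.9 kN (tensile).

P ≈ 256 kN (tensile)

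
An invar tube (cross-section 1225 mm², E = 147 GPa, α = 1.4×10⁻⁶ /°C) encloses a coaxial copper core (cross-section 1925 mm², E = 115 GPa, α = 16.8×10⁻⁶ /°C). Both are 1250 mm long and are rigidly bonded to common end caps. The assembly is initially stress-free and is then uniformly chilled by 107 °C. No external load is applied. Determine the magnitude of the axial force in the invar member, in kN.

Both members must finish at the same length. With the larger α, the copper tends to over-contract; the plates restrain it, putting the copper in tension and the invar in compression. With no external load the two internal forces are equal and opposite, magnitude P.
Setting the final lengths equal and cancelling L: (α₁ − α₂)ΔT = P/(A₁E₁) + P/(A₂E₂).
|α₁ − α₂|·ΔT = 15.4×10⁻⁶ × 107 = 0.001648.
1/(A₁E₁) + 1/(A₂E₂) = 1/(1225×147×10³) + 1/(1925×115×10³) = 1.007×10⁻⁸ N⁻¹.
So P = 0.001648 / 1.007×10⁻⁸ = 163.6 kN.

P ≈ 164 kN (compressive in the invar)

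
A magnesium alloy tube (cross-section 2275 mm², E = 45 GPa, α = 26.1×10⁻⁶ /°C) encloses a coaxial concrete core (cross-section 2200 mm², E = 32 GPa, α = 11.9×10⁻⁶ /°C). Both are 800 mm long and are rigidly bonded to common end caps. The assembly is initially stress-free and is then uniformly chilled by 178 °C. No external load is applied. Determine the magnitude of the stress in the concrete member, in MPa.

σ ≈ 47.9 MPa (compressive)

Both members must finish at the same length. With the larger α, the magnesium alloy tends to over-contract; the plates restrain it, putting the magnesium alloy in tension and the concrete in compression. With no external load the two internal forces are equal and opposite, magnitude P.
Compatibility of the two members (thermal + elastic change equal): (α₁ − α₂)ΔT = P·[1/(A₁E₁) + 1/(A₂E₂)].
|α₁ − α₂|·ΔT = 14.2×10⁻⁶ × 178 = 0.002528.
1/(A₁E₁) + 1/(A₂E₂) = 1/(2275×45×10³) + 1/(2200×32×10³) = 2.397×10⁻⁸ N⁻¹.
P = 0.002528 / 2.397×10⁻⁸ = 105400 N = 105.4 kN.
σ_{concrete} = P/A₂ = 105400/2200 = 47.93 MPa, compressive.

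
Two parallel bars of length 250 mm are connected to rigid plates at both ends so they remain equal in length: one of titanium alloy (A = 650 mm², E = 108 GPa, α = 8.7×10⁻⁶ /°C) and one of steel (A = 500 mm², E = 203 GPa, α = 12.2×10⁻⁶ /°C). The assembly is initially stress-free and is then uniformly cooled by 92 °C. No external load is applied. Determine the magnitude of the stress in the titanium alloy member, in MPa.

σ ≈ 20.6 MPa (compressive)

The steel has the larger α, so on cooling it would change length more than the titanium alloy if both were free. The rigid plates force a common final length, so the steel is put into tension and the titanium alloy into compression, with equal and opposite forces P (no external load).
Equating the net (thermal + elastic) strains gives |α₁ − α₂|·ΔT = P·[1/(A₁E₁) + 1/(A₂E₂)].
|α₁ − α₂|·ΔT = 3.5×10⁻⁶ × 92 = 0.000322.
1/(A₁E₁) + 1/(A₂E₂) = 1/(650×108×10³) + 1/(500×203×10³) = 2.41×10⁻⁸ N⁻¹.
So P = 0.000322 / 2.41×10⁻⁸ = 13.36 kN.
σ_{titanium alloy} = P/A₁ = 13360/650 = 20.56 MPa, compressive.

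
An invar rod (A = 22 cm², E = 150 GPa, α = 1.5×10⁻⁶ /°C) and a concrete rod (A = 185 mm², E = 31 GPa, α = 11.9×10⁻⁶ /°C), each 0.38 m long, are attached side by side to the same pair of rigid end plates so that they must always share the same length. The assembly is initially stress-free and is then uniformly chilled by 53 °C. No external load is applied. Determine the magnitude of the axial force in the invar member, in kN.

Equilibrium of a rigid end plate with no external load gives equal and opposite internal forces ±P in the two members. Since α_{concrete} > α_{invar}, cooling drives the concrete into tension and the invar into compression.
Compatibility of the two members (thermal + elastic change equal): (α₁ − α₂)ΔT = P·[1/(A₁E₁) + 1/(A₂E₂)].
|α₁ − α₂|·ΔT = 10.4×10⁻⁶ × 53 = 0.0005512.
1/(A₁E₁) + 1/(A₂E₂) = 1/(2200×150×10³) + 1/(185×31×10³) = 1.774×10⁻⁷ N⁻¹.
So P = 0.0005512 / 1.774×10⁻⁷ = 3.107 kN.

P ≈ 3.11 kN (compressive in the invar)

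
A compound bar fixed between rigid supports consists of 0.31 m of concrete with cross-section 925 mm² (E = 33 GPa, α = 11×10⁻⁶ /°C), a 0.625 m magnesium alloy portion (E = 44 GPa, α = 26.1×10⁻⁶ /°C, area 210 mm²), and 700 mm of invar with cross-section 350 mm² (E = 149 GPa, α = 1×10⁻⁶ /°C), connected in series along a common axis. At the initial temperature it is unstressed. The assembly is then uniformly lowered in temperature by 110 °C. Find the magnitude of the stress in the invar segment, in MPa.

If the supports were absent, the total length change would be Σ αᵢΔT Lᵢ = 11×10⁻⁶×110×310 + 26.1×10⁻⁶×110×625 + 1×10⁻⁶×110×700 = 2.246 mm.
The walls prevent any net length change, so an axial force P (same in every segment) develops. Compatibility: P · Σ Lᵢ/(AᵢEᵢ) = δ_free.
Σ Lᵢ/(AᵢEᵢ) = 310/(925×33×10³) + 625/(210×44×10³) + 700/(350×149×10³) = 9.122×10⁻⁵ mm/N.
Hence P = δ_free / Σ(L/AE) = 2.246/9.122×10⁻⁵ = 24.63 kN (tensile).
σ_{invar} = P / A = 24630 / 350 = 70.36 MPa.

σ ≈ 70.4 MPa (tensile)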